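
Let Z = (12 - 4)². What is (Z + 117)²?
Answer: 32761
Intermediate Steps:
Z = 64 (Z = 8² = 64)
(Z + 117)² = (64 + 117)² = 181² = 32761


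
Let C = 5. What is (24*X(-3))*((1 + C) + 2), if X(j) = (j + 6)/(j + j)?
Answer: -96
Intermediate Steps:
X(j) = (6 + j)/(2*j) (X(j) = (6 + j)/((2*j)) = (6 + j)*(1/(2*j)) = (6 + j)/(2*j))
(24*X(-3))*((1 + C) + 2) = (24*((½)*(6 - 3)/(-3)))*((1 + 5) + 2) = (24*((½)*(-⅓)*3))*(6 + 2) = (24*(-½))*8 = -12*8 = -96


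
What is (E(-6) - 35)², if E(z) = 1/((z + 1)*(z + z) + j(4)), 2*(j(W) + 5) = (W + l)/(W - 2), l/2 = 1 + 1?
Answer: 3976036/3249 ≈ 1223.8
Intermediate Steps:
l = 4 (l = 2*(1 + 1) = 2*2 = 4)
j(W) = -5 + (4 + W)/(2*(-2 + W)) (j(W) = -5 + ((W + 4)/(W - 2))/2 = -5 + ((4 + W)/(-2 + W))/2 = -5 + (4 + W)/(2*(-2 + W)))
E(z) = 1/(-3 + 2*z*(1 + z)) (E(z) = 1/((z + 1)*(z + z) + 3*(8 - 3*4)/(2*(-2 + 4))) = 1/((1 + z)*(2*z) + (3/2)*(8 - 12)/2) = 1/(2*z*(1 + z) + (3/2)*(½)*(-4)) = 1/(2*z*(1 + z) - 3) = 1/(-3 + 2*z*(1 + z)))
(E(-6) - 35)² = (1/(-3 + 2*(-6) + 2*(-6)²) - 35)² = (1/(-3 - 12 + 2*36) - 35)² = (1/(-3 - 12 + 72) - 35)² = (1/57 - 35)² = (-1994/57)² = 3976036/3249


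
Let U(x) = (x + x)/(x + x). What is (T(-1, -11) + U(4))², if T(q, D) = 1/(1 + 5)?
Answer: 49/36 ≈ 1.3611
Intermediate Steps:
U(x) = 1 (U(x) = (2*x)/((2*x)) = (2*x)*(1/(2*x)) = 1)
T(q, D) = ⅙ (T(q, D) = 1/6 = ⅙)
(T(-1, -11) + U(4))² = (⅙ + 1)² = (7/6)² = 49/36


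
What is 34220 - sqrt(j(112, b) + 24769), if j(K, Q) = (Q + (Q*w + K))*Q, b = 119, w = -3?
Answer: 34220 - 5*sqrt(391) ≈ 34121.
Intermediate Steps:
j(K, Q) = Q*(K - 2*Q) (j(K, Q) = (Q + (Q*(-3) + K))*Q = (Q + (-3*Q + K))*Q = (Q + (K - 3*Q))*Q = (K - 2*Q)*Q = Q*(K - 2*Q))
34220 - sqrt(j(112, b) + 24769) = 34220 - sqrt(119*(112 - 2*119) + 24769) = 34220 - sqrt(119*(112 - 238) + 24769) = 34220 - sqrt(119*(-126) + 24769) = 34220 - sqrt(-14994 + 24769) = 34220 - sqrt(9775) = 34220 - 5*sqrt(391)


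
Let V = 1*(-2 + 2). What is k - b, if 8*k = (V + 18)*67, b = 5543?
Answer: -21569/4 ≈ -5392.3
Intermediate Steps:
V = 0 (V = 1*0 = 0)
k = 603/4 (k = ((0 + 18)*67)/8 = (18*67)/8 = (⅛)*1206 = 603/4 ≈ 150.75)
k - b = 603/4 - 1*5543 = 603/4 - 5543 = -21569/4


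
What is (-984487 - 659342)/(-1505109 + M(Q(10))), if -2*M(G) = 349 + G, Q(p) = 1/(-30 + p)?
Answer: 65753160/60211339 ≈ 1.0920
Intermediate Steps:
M(G) = -349/2 - G/2 (M(G) = -(349 + G)/2 = -349/2 - G/2)
(-984487 - 659342)/(-1505109 + M(Q(10))) = (-984487 - 659342)/(-1505109 + (-349/2 - 1/(2*(-30 + 10)))) = -1643829/(-1505109 + (-349/2 - ½/(-20))) = -1643829/(-1505109 + (-349/2 - ½*(-1/20))) = -1643829/(-1505109 + (-349/2 + 1/40)) = -1643829/(-1505109 - 6979/40) = -1643829/(-60211339/40) = -1643829*(-40/60211339) = 65753160/60211339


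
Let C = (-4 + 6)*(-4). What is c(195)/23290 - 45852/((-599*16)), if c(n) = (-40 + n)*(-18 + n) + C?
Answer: 166344181/27901420 ≈ 5.9619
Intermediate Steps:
C = -8 (C = 2*(-4) = -8)
c(n) = -8 + (-40 + n)*(-18 + n) (c(n) = (-40 + n)*(-18 + n) - 8 = -8 + (-40 + n)*(-18 + n))
c(195)/23290 - 45852/((-599*16)) = (712 + 195**2 - 58*195)/23290 - 45852/((-599*16)) = (712 + 38025 - 11310)*(1/23290) - 45852/(-9584) = 27427*(1/23290) - 45852*(-1/9584) = 27427/23290 + 11463/2396 = 166344181/27901420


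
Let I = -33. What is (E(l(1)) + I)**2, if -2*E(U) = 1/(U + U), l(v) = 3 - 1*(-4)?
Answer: 855625/784 ≈ 1091.4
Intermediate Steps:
l(v) = 7 (l(v) = 3 + 4 = 7)
E(U) = -1/(4*U) (E(U) = -1/(2*(U + U)) = -1/(2*U)/2 = -1/(4*U))
(E(l(1)) + I)**2 = (-1/4/7 - 33)**2 = (-1/4*1/7 - 33)**2 = (-1/28 - 33)**2 = (-925/28)**2 = 855625/784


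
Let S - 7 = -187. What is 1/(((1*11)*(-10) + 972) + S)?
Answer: 1/682 ≈ 0.0014663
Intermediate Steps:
S = -180 (S = 7 - 187 = -180)
1/(((1*11)*(-10) + 972) + S) = 1/(((1*11)*(-10) + 972) - 180) = 1/((11*(-10) + 972) - 180) = 1/((-110 + 972) - 180) = 1/(862 - 180) = 1/682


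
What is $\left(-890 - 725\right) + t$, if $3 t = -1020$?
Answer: $-1955$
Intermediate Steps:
$t = -340$ ($t = \frac{1}{3} \left(-1020\right) = -340$)
$\left(-890 - 725\right) + t = \left(-890 - 725\right) - 340 = -1615 - 340 = -1955$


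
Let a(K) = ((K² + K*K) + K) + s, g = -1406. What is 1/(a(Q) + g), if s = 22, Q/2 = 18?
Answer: 1/1244 ≈ 0.00080386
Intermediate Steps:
Q = 36 (Q = 2*18 = 36)
a(K) = 22 + K + 2*K² (a(K) = ((K² + K*K) + K) + 22 = ((K² + K²) + K) + 22 = (2*K² + K) + 22 = (K + 2*K²) + 22 = 22 + K + 2*K²)
1/(a(Q) + g) = 1/((22 + 36 + 2*36²) - 1406) = 1/((22 + 36 + 2*1296) - 1406) = 1/((22 + 36 + 2592) - 1406) = 1/(2650 - 1406) = 1/1244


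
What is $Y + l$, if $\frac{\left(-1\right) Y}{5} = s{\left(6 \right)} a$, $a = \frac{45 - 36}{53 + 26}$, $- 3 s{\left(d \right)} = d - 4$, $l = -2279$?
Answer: $- \frac{180011}{79} \approx -2278.6$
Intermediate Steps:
$s{\left(d \right)} = \frac{4}{3} - \frac{d}{3}$ ($s{\left(d \right)} = - \frac{d - 4}{3} = - \frac{-4 + d}{3} = \frac{4}{3} - \frac{d}{3}$)
$a = \frac{9}{79} \approx 0.11392$
$Y = \frac{30}{79}$ ($Y = - 5 \left(\frac{4}{3} - 2\right) \frac{9}{79} = - 5 \left(\left(- \frac{2}{3}\right) \frac{9}{79}\right) = \left(-5\right) \left(- \frac{6}{79}\right) = \frac{30}{79} \approx 0.37975$)
$Y + l = \frac{30}{79} - 2279 = - \frac{180011}{79}$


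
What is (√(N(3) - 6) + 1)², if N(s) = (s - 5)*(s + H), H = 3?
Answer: -17 + 6*I*√2 ≈ -17.0 + 8.4853*I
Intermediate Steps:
N(s) = (-5 + s)*(3 + s) (N(s) = (s - 5)*(s + 3) = (-5 + s)*(3 + s))
(√(N(3) - 6) + 1)² = (√((-15 + 3² - 2*3) - 6) + 1)² = (√((-15 + 9 - 6) - 6) + 1)² = (√(-12 - 6) + 1)² = (√(-18) + 1)² = (3*I*√2 + 1)² = (1 + 3*I*√2)²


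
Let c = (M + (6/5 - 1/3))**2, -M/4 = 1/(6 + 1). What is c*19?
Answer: 18259/11025 ≈ 1.6561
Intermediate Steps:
M = -4/7 (M = -4/(6 + 1) = -4/7 ≈ -0.57143)
c = 961/11025 (c = (-4/7 + (6/5 - 1/3))**2 = (-4/7 + 13/15)**2 = (31/105)**2 = 961/11025 ≈ 0.087165)
c*19 = (961/11025)*19 = 18259/11025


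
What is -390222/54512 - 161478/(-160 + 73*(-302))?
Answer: 11434917/100874456 ≈ 0.11336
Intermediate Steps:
-390222/54512 - 161478/(-160 + 73*(-302)) = -390222*1/54512 - 161478/(-160 - 22046) = -195111/27256 - 161478/(-22206) = -195111/27256 - 161478*(-1/22206) = -195111/27256 + 26913/3701 = 11434917/100874456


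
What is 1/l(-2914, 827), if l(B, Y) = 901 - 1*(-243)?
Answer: 1/1144 ≈ 0.00087413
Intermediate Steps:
l(B, Y) = 1144 (l(B, Y) = 901 + 243 = 1144)
1/l(-2914, 827) = 1/1144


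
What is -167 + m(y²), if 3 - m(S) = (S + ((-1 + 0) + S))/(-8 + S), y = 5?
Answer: -2837/17 ≈ -166.88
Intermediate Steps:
m(S) = 3 - (-1 + 2*S)/(-8 + S) (m(S) = 3 - (S + ((-1 + 0) + S))/(-8 + S) = 3 - (S + (-1 + S))/(-8 + S) = 3 - (-1 + 2*S)/(-8 + S))
-167 + m(y²) = -167 + (-23 + 5²)/(-8 + 5²) = -167 + (-23 + 25)/(-8 + 25) = -167 + 2/17 = -2837/17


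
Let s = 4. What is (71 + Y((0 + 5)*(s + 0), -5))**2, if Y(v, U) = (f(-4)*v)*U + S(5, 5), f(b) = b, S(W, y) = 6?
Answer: 227529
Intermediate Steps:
Y(v, U) = 6 - 4*U*v (Y(v, U) = (-4*v)*U + 6 = -4*U*v + 6 = 6 - 4*U*v)
(71 + Y((0 + 5)*(s + 0), -5))**2 = (71 + (6 - 4*(-5)*(0 + 5)*(4 + 0)))**2 = (71 + (6 - 4*(-5)*5*4))**2 = (71 + (6 - 4*(-5)*20))**2 = (71 + (6 + 400))**2 = (71 + 406)**2 = 477**2 = 227529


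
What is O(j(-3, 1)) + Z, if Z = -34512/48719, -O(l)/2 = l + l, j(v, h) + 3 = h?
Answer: 355240/48719 ≈ 7.2916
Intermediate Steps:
j(v, h) = -3 + h
O(l) = -4*l (O(l) = -2*(l + l) = -4*l)
Z = -34512/48719 (Z = -34512*1/48719 = -34512/48719 ≈ -0.70839)
O(j(-3, 1)) + Z = -4*(-3 + 1) - 34512/48719 = -4*(-2) - 34512/48719 = 8 - 34512/48719 = 355240/48719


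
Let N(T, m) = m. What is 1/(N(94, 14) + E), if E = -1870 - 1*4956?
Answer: -1/6812 ≈ -0.00014680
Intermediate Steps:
E = -6826 (E = -1870 - 4956 = -6826)
1/(N(94, 14) + E) = 1/(14 - 6826) = 1/(-6812) = -1/6812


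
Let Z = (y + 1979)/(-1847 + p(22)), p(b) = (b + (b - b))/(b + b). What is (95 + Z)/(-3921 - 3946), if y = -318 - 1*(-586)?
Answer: -115447/9684277 ≈ -0.011921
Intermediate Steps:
y = 268 (y = -318 + 586 = 268)
p(b) = ½ (p(b) = (b + 0)/((2*b)) = b*(1/(2*b)) = ½)
Z = -1498/1231 (Z = (268 + 1979)/(-1847 + ½) = 2247/(-3693/2) = 2247*(-2/3693) = -1498/1231 ≈ -1.2169)
(95 + Z)/(-3921 - 3946) = (95 - 1498/1231)/(-3921 - 3946) = (115447/1231)/(-7867) = (115447/1231)*(-1/7867) = -115447/9684277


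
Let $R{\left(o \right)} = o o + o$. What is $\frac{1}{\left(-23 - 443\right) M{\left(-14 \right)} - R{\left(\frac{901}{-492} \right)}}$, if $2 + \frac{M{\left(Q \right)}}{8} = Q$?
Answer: $\frac{242064}{14438264963} \approx 1.6765 \cdot 10^{-5}$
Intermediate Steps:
$M{\left(Q \right)} = -16 + 8 Q$
$R{\left(o \right)} = o + o^{2}$ ($R{\left(o \right)} = o^{2} + o = o + o^{2}$)
$\frac{1}{\left(-23 - 443\right) M{\left(-14 \right)} - R{\left(\frac{901}{-492} \right)}} = \frac{1}{\left(-23 - 443\right) \left(-16 + 8 \left(-14\right)\right) - \frac{901}{-492} \left(1 + \frac{901}{-492}\right)} = \frac{1}{- 466 \left(-16 - 112\right) - 901 \left(- \frac{1}{492}\right) \left(1 + 901 \left(- \frac{1}{492}\right)\right)} = \frac{1}{\left(-466\right) \left(-128\right) - - \frac{901 \left(1 - \frac{901}{492}\right)}{492}} = \frac{1}{59648 - \left(- \frac{901}{492}\right) \left(- \frac{409}{492}\right)} = \frac{1}{59648 - \frac{368509}{242064}} = \frac{1}{\frac{14438264963}{242064}} = \frac{242064}{14438264963}$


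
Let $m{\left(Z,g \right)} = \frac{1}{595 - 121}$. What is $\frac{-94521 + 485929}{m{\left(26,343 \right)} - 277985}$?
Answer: $- \frac{185527392}{131764889} \approx -1.408$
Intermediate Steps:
$m{\left(Z,g \right)} = \frac{1}{474}$
$\frac{-94521 + 485929}{m{\left(26,343 \right)} - 277985} = \frac{-94521 + 485929}{\frac{1}{474} - 277985} = \frac{391408}{- \frac{131764889}{474}} = 391408 \left(- \frac{474}{131764889}\right) = - \frac{185527392}{131764889}$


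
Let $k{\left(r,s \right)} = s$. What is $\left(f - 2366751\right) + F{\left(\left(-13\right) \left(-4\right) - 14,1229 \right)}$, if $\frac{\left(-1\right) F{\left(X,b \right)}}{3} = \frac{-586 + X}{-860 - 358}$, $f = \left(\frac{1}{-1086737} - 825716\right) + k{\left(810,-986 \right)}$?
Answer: $- \frac{704500334936924}{220607611} \approx -3.1935 \cdot 10^{6}$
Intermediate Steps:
$f = - \frac{898407651375}{1086737}$ ($f = \left(\frac{1}{-1086737} - 825716\right) - 986 = \left(- \frac{1}{1086737} - 825716\right) - 986 = - \frac{897336128693}{1086737} - 986 = - \frac{898407651375}{1086737} \approx -8.267 \cdot 10^{5}$)
$F{\left(X,b \right)} = - \frac{293}{203} + \frac{X}{406}$ ($F{\left(X,b \right)} = - 3 \frac{-586 + X}{-860 - 358} = - 3 \frac{-586 + X}{-1218} = - 3 \left(-586 + X\right) \left(- \frac{1}{1218}\right) = - 3 \left(\frac{293}{609} - \frac{X}{1218}\right) = - \frac{293}{203} + \frac{X}{406}$)
$\left(f - 2366751\right) + F{\left(\left(-13\right) \left(-4\right) - 14,1229 \right)} = \left(- \frac{898407651375}{1086737} - 2366751\right) - \left(\frac{293}{203} - \frac{\left(-13\right) \left(-4\right) - 14}{406}\right) = - \frac{3470443532862}{1086737} - \left(\frac{293}{203} - \frac{52 - 14}{406}\right) = - \frac{3470443532862}{1086737} + \left(- \frac{293}{203} + \frac{1}{406} \cdot 38\right) = - \frac{3470443532862}{1086737} + \left(- \frac{293}{203} + \frac{19}{203}\right) = - \frac{3470443532862}{1086737} - \frac{274}{203} = - \frac{704500334936924}{220607611}$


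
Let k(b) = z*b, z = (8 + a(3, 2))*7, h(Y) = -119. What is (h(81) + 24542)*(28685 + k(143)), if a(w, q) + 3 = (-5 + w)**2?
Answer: 920600562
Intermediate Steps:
a(w, q) = -3 + (-5 + w)**2
z = 63 (z = (8 + (-3 + (-5 + 3)**2))*7 = (8 + (-3 + (-2)**2))*7 = (8 + (-3 + 4))*7 = (8 + 1)*7 = 9*7 = 63)
k(b) = 63*b
(h(81) + 24542)*(28685 + k(143)) = (-119 + 24542)*(28685 + 63*143) = 24423*(28685 + 9009) = 24423*37694 = 920600562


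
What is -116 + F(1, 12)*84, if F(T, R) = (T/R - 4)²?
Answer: 14071/12 ≈ 1172.6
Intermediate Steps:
F(T, R) = (-4 + T/R)²
-116 + F(1, 12)*84 = -116 + ((-1*1 + 4*12)²/12²)*84 = -116 + ((-1 + 48)²/144)*84 = -116 + ((1/144)*47²)*84 = -116 + ((1/144)*2209)*84 = -116 + (2209/144)*84 = -116 + 15463/12 = 14071/12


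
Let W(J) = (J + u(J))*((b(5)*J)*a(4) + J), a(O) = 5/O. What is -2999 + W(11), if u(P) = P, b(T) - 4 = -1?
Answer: -3699/2 ≈ -1849.5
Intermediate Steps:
b(T) = 3 (b(T) = 4 - 1 = 3)
W(J) = 19*J**2/2 (W(J) = (J + J)*((3*J)*(5/4) + J) = (2*J)*((3*J)*(5*(1/4)) + J) = (2*J)*((3*J)*(5/4) + J) = (2*J)*(15*J/4 + J) = (2*J)*(19*J/4) = 19*J**2/2)
-2999 + W(11) = -2999 + (19/2)*11**2 = -2999 + (19/2)*121 = -2999 + 2299/2 = -3699/2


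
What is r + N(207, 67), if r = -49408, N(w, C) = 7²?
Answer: -49359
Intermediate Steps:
N(w, C) = 49
r + N(207, 67) = -49408 + 49 = -49359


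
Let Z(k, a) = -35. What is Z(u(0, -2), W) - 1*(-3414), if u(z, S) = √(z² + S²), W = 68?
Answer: 3379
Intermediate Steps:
u(z, S) = √(S² + z²)
Z(u(0, -2), W) - 1*(-3414) = -35 - 1*(-3414) = -35 + 3414 = 3379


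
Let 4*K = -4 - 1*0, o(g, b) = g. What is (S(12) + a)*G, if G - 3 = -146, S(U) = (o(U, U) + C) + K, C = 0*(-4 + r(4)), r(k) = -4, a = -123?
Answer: 16016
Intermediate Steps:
K = -1 (K = (-4 - 1*0)/4 = (-4 + 0)/4 = (1/4)*(-4) = -1)
C = 0 (C = 0*(-4 - 4) = 0*(-8) = 0)
S(U) = -1 + U (S(U) = (U + 0) - 1 = U - 1 = -1 + U)
G = -143 (G = 3 - 146 = -143)
(S(12) + a)*G = ((-1 + 12) - 123)*(-143) = (11 - 123)*(-143) = -112*(-143) = 16016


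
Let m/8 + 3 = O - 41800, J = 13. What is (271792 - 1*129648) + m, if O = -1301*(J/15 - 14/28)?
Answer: -2941444/15 ≈ -1.9610e+5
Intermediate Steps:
O = -14311/30 (O = -1301*(13/15 - 14/28) = -1301*(13*(1/15) - 14*1/28) = -1301*(13/15 - 1/2) = -1301*11/30 = -14311/30 ≈ -477.03)
m = -5073604/15 (m = -24 + 8*(-14311/30 - 41800) = -24 + 8*(-1268311/30) = -24 - 5073244/15 = -5073604/15 ≈ -3.3824e+5)
(271792 - 1*129648) + m = (271792 - 1*129648) - 5073604/15 = (271792 - 129648) - 5073604/15 = 142144 - 5073604/15 = -2941444/15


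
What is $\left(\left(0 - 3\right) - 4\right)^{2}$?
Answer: $49$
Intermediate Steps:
$\left(\left(0 - 3\right) - 4\right)^{2} = \left(-3 - 4\right)^{2} = \left(-7\right)^{2} = 49$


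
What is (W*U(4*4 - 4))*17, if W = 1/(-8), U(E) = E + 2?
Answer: -119/4 ≈ -29.750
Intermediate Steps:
U(E) = 2 + E
W = -1/8 ≈ -0.12500
(W*U(4*4 - 4))*17 = -(2 + (4*4 - 4))/8*17 = -(2 + (16 - 4))/8*17 = -(2 + 12)/8*17 = -1/8*14*17 = -7/4*17 = -119/4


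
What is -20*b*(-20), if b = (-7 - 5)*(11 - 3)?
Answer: -38400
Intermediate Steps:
b = -96 (b = -12*8 = -96)
-20*b*(-20) = -20*(-96)*(-20) = 1920*(-20) = -38400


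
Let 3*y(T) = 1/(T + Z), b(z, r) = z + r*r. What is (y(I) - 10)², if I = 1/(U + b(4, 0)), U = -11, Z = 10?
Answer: 4255969/42849 ≈ 99.325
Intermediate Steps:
b(z, r) = z + r²
I = -⅐ (I = 1/(-11 + (4 + 0²)) = 1/(-11 + (4 + 0)) = 1/(-11 + 4) = 1/(-7) = -⅐ ≈ -0.14286)
y(T) = 1/(3*(10 + T)) (y(T) = 1/(3*(T + 10)) = 1/(3*(10 + T)))
(y(I) - 10)² = (1/(3*(10 - ⅐)) - 10)² = (1/(3*(69/7)) - 10)² = ((⅓)*(7/69) - 10)² = (7/207 - 10)² = (-2063/207)² = 4255969/42849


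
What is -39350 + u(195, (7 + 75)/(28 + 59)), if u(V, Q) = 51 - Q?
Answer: -3419095/87 ≈ -39300.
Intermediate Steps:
-39350 + u(195, (7 + 75)/(28 + 59)) = -39350 + (51 - (7 + 75)/(28 + 59)) = -39350 + (51 - 82/87) = -39350 + 4355/87 = -3419095/87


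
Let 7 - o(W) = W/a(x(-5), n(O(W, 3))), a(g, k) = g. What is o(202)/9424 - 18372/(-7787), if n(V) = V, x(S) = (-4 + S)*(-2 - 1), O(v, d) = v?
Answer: 4674617425/1981386576 ≈ 2.3593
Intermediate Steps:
x(S) = 12 - 3*S (x(S) = (-4 + S)*(-3) = 12 - 3*S)
o(W) = 7 - W/27 (o(W) = 7 - W/(12 - 3*(-5)) = 7 - W/(12 + 15) = 7 - W/27)
o(202)/9424 - 18372/(-7787) = (7 - 1/27*202)/9424 - 18372/(-7787) = (7 - 202/27)*(1/9424) - 18372*(-1/7787) = -13/27*1/9424 + 18372/7787 = -13/254448 + 18372/7787 = 4674617425/1981386576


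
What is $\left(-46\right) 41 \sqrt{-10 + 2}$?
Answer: $- 3772 i \sqrt{2} \approx - 5334.4 i$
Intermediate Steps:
$\left(-46\right) 41 \sqrt{-10 + 2} = - 1886 \sqrt{-8} = - 1886 \cdot 2 i \sqrt{2} = - 3772 i \sqrt{2}$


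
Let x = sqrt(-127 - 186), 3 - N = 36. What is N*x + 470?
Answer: 470 - 33*I*sqrt(313) ≈ 470.0 - 583.83*I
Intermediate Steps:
N = -33 (N = 3 - 1*36 = 3 - 36 = -33)
x = I*sqrt(313) (x = sqrt(-313) = I*sqrt(313) ≈ 17.692*I)
N*x + 470 = -33*I*sqrt(313) + 470 = 470 - 33*I*sqrt(313)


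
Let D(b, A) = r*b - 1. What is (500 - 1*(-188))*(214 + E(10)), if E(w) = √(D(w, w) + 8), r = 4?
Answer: 147232 + 688*√47 ≈ 1.5195e+5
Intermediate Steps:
D(b, A) = -1 + 4*b (D(b, A) = 4*b - 1 = -1 + 4*b)
E(w) = √(7 + 4*w) (E(w) = √((-1 + 4*w) + 8) = √(7 + 4*w))
(500 - 1*(-188))*(214 + E(10)) = (500 - 1*(-188))*(214 + √(7 + 4*10)) = (500 + 188)*(214 + √(7 + 40)) = 688*(214 + √47) = 147232 + 688*√47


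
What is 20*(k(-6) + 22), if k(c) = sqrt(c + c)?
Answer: 440 + 40*I*sqrt(3) ≈ 440.0 + 69.282*I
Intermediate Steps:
k(c) = sqrt(2)*sqrt(c) (k(c) = sqrt(2*c) = sqrt(2)*sqrt(c))
20*(k(-6) + 22) = 20*(sqrt(2)*sqrt(-6) + 22) = 20*(sqrt(2)*(I*sqrt(6)) + 22) = 20*(2*I*sqrt(3) + 22) = 20*(22 + 2*I*sqrt(3)) = 440 + 40*I*sqrt(3)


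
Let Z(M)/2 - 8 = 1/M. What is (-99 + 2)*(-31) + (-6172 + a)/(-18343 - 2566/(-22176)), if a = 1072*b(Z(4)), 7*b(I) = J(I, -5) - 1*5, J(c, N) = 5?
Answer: 611649839443/203385901 ≈ 3007.3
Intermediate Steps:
Z(M) = 16 + 2/M
b(I) = 0 (b(I) = (5 - 1*5)/7 = (5 - 5)/7 = (⅐)*0 = 0)
a = 0 (a = 1072*0 = 0)
(-99 + 2)*(-31) + (-6172 + a)/(-18343 - 2566/(-22176)) = (-99 + 2)*(-31) + (-6172 + 0)/(-18343 - 2566/(-22176)) = -97*(-31) - 6172/(-18343 - 2566*(-1/22176)) = 3007 - 6172/(-18343 + 1283/11088) = 3007 - 6172/(-203385901/11088) = 3007 - 6172*(-11088/203385901) = 3007 + 68435136/203385901 = 611649839443/203385901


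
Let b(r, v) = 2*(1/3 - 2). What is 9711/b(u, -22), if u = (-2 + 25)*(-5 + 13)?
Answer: -29133/10 ≈ -2913.3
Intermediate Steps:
u = 184 (u = 23*8 = 184)
b(r, v) = -10/3 (b(r, v) = 2*(⅓ - 2) = 2*(-5/3) = -10/3)
9711/b(u, -22) = 9711/(-10/3) = 9711*(-3/10) = -29133/10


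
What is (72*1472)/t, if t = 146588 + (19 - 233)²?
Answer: 92/167 ≈ 0.55090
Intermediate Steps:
t = 192384 (t = 146588 + (-214)² = 146588 + 45796 = 192384)
(72*1472)/t = (72*1472)/192384 = 105984*(1/192384) = 92/167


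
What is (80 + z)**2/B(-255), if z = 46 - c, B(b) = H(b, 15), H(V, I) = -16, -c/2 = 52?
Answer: -13225/4 ≈ -3306.3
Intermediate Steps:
c = -104 (c = -2*52 = -104)
B(b) = -16
z = 150 (z = 46 - 1*(-104) = 46 + 104 = 150)
(80 + z)**2/B(-255) = (80 + 150)**2/(-16) = 230**2*(-1/16) = 52900*(-1/16) = -13225/4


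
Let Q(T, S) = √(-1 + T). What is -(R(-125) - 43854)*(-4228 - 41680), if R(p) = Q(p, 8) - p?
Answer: -2007510932 + 137724*I*√14 ≈ -2.0075e+9 + 5.1532e+5*I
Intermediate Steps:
R(p) = √(-1 + p) - p
-(R(-125) - 43854)*(-4228 - 41680) = -((√(-1 - 125) - 1*(-125)) - 43854)*(-4228 - 41680) = -((√(-126) + 125) - 43854)*(-45908) = -((3*I*√14 + 125) - 43854)*(-45908) = -((125 + 3*I*√14) - 43854)*(-45908) = -(-43729 + 3*I*√14)*(-45908) = -(2007510932 - 137724*I*√14) = -2007510932 + 137724*I*√14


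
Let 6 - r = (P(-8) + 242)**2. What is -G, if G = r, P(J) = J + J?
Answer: 51070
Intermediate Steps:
P(J) = 2*J
r = -51070 (r = 6 - (2*(-8) + 242)**2 = 6 - (-16 + 242)**2 = 6 - 1*226**2 = 6 - 1*51076 = 6 - 51076 = -51070)
G = -51070
-G = -1*(-51070) = 51070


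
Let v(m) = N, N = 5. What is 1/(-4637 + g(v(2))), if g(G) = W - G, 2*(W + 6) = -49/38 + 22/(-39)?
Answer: -2964/13779419 ≈ -0.00021510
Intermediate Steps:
v(m) = 5
W = -20531/2964 (W = -6 + (-49/38 + 22/(-39))/2 = -6 + (-49*1/38 + 22*(-1/39))/2 = -6 + (-49/38 - 22/39)/2 = -6 + (½)*(-2747/1482) = -6 - 2747/2964 = -20531/2964 ≈ -6.9268)
g(G) = -20531/2964 - G
1/(-4637 + g(v(2))) = 1/(-4637 + (-20531/2964 - 1*5)) = 1/(-4637 + (-20531/2964 - 5)) = 1/(-4637 - 35351/2964) = 1/(-13779419/2964) = -2964/13779419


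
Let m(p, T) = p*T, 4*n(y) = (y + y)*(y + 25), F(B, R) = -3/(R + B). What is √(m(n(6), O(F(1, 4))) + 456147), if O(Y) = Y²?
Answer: 12*√79198/5 ≈ 675.41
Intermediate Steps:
F(B, R) = -3/(B + R)
n(y) = y*(25 + y)/2 (n(y) = ((y + y)*(y + 25))/4 = ((2*y)*(25 + y))/4 = (2*y*(25 + y))/4 = y*(25 + y)/2)
m(p, T) = T*p
√(m(n(6), O(F(1, 4))) + 456147) = √((-3/(1 + 4))²*((½)*6*(25 + 6)) + 456147) = √((-3/5)²*((½)*6*31) + 456147) = √((-3*⅕)²*93 + 456147) = √((-⅗)²*93 + 456147) = √((9/25)*93 + 456147) = √(837/25 + 456147) = √(11404512/25) = 12*√79198/5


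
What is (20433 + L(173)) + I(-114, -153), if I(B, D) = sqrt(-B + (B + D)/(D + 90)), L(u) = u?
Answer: 20606 + sqrt(52143)/21 ≈ 20617.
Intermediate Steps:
I(B, D) = sqrt(-B + (B + D)/(90 + D))
(20433 + L(173)) + I(-114, -153) = (20433 + 173) + sqrt((-114 - 153 - 1*(-114)*(90 - 153))/(90 - 153)) = 20606 + sqrt((-114 - 153 - 1*(-114)*(-63))/(-63)) = 20606 + sqrt(-(-114 - 153 - 7182)/63) = 20606 + sqrt(-1/63*(-7449)) = 20606 + sqrt(2483/21) = 20606 + sqrt(52143)/21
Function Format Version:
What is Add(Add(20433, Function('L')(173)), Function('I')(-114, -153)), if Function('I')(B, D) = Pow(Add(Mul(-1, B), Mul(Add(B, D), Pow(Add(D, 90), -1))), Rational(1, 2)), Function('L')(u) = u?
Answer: Add(20606, Mul(Rational(1, 21), Pow(52143, Rational(1, 2)))) ≈ 20617.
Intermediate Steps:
Function('I')(B, D) = Pow(Add(Mul(-1, B), Mul(Pow(Add(90, D), -1), Add(B, D))), Rational(1, 2)) (Function('I')(B, D) = Pow(Add(Mul(-1, B), Mul(Add(B, D), Pow(Add(90, D), -1))), Rational(1, 2)) = Pow(Add(Mul(-1, B), Mul(Pow(Add(90, D), -1), Add(B, D))), Rational(1, 2)))
Add(Add(20433, Function('L')(173)), Function('I')(-114, -153)) = Add(Add(20433, 173), Pow(Mul(Pow(Add(90, -153), -1), Add(-114, -153, Mul(-1, -114, Add(90, -153)))), Rational(1, 2))) = Add(20606, Pow(Mul(Pow(-63, -1), Add(-114, -153, Mul(-1, -114, -63))), Rational(1, 2))) = Add(20606, Pow(Mul(Rational(-1, 63), Add(-114, -153, -7182)), Rational(1, 2))) = Add(20606, Pow(Mul(Rational(-1, 63), -7449), Rational(1, 2))) = Add(20606, Pow(Rational(2483, 21), Rational(1, 2))) = Add(20606, Mul(Rational(1, 21), Pow(52143, Rational(1, 2))))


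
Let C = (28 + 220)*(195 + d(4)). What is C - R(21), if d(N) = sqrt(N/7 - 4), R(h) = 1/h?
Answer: 1015559/21 + 496*I*sqrt(42)/7 ≈ 48360.0 + 459.21*I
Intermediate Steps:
d(N) = sqrt(-4 + N/7) (d(N) = sqrt(N*(1/7) - 4) = sqrt(N/7 - 4) = sqrt(-4 + N/7))
C = 48360 + 496*I*sqrt(42)/7 (C = (28 + 220)*(195 + sqrt(-196 + 7*4)/7) = 248*(195 + sqrt(-196 + 28)/7) = 248*(195 + sqrt(-168)/7) = 248*(195 + (2*I*sqrt(42))/7) = 248*(195 + 2*I*sqrt(42)/7) = 48360 + 496*I*sqrt(42)/7 ≈ 48360.0 + 459.21*I)
C - R(21) = (48360 + 496*I*sqrt(42)/7) - 1/21 = 1015559/21 + 496*I*sqrt(42)/7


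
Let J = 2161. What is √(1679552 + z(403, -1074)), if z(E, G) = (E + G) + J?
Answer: √1681042 ≈ 1296.6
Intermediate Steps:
z(E, G) = 2161 + E + G (z(E, G) = (E + G) + 2161 = 2161 + E + G)
√(1679552 + z(403, -1074)) = √(1679552 + (2161 + 403 - 1074)) = √(1679552 + 1490) = √1681042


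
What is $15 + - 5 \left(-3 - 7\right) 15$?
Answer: $765$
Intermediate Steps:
$15 + - 5 \left(-3 - 7\right) 15 = 15 + \left(-5\right) \left(-10\right) 15 = 15 + 50 \cdot 15 = 15 + 750 = 765$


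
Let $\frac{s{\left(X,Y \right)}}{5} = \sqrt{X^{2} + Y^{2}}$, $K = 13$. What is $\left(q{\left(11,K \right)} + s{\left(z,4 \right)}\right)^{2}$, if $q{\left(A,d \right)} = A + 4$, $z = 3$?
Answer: $1600$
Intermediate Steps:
$s{\left(X,Y \right)} = 5 \sqrt{X^{2} + Y^{2}}$
$q{\left(A,d \right)} = 4 + A$
$\left(q{\left(11,K \right)} + s{\left(z,4 \right)}\right)^{2} = \left(\left(4 + 11\right) + 5 \sqrt{3^{2} + 4^{2}}\right)^{2} = \left(15 + 5 \sqrt{9 + 16}\right)^{2} = \left(15 + 5 \sqrt{25}\right)^{2} = \left(15 + 5 \cdot 5\right)^{2} = \left(15 + 25\right)^{2} = 40^{2} = 1600$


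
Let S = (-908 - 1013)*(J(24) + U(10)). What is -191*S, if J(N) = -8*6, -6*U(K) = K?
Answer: -54669739/3 ≈ -1.8223e+7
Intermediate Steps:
U(K) = -K/6
J(N) = -48
S = 286229/3 (S = (-908 - 1013)*(-48 - ⅙*10) = -1921*(-48 - 5/3) = -1921*(-149/3) = 286229/3 ≈ 95410.)
-191*S = -191*286229/3 = -54669739/3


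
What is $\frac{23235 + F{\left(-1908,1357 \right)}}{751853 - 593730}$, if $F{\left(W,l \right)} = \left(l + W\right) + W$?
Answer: $\frac{424}{3227} \approx 0.13139$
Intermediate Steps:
$F{\left(W,l \right)} = l + 2 W$ ($F{\left(W,l \right)} = \left(W + l\right) + W = l + 2 W$)
$\frac{23235 + F{\left(-1908,1357 \right)}}{751853 - 593730} = \frac{23235 + \left(1357 + 2 \left(-1908\right)\right)}{751853 - 593730} = \frac{23235 + \left(1357 - 3816\right)}{751853 - 593730} = \frac{23235 - 2459}{158123} = 20776 \cdot \frac{1}{158123} = \frac{424}{3227}$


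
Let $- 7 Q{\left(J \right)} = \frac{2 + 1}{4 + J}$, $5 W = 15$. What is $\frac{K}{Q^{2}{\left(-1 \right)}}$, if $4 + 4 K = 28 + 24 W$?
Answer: $1176$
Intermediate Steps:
$W = 3$ ($W = \frac{1}{5} \cdot 15 = 3$)
$Q{\left(J \right)} = - \frac{3}{7 \left(4 + J\right)}$ ($Q{\left(J \right)} = - \frac{\left(2 + 1\right) \frac{1}{4 + J}}{7} = - \frac{3 \frac{1}{4 + J}}{7} = - \frac{3}{7 \left(4 + J\right)}$)
$K = 24$ ($K = -1 + \frac{28 + 24 \cdot 3}{4} = -1 + \frac{28 + 72}{4} = -1 + \frac{1}{4} \cdot 100 = -1 + 25 = 24$)
$\frac{K}{Q^{2}{\left(-1 \right)}} = \frac{24}{\left(- \frac{3}{28 + 7 \left(-1\right)}\right)^{2}} = \frac{24}{\left(- \frac{3}{28 - 7}\right)^{2}} = \frac{24}{\left(- \frac{3}{21}\right)^{2}} = \frac{24}{\left(\left(-3\right) \frac{1}{21}\right)^{2}} = \frac{24}{\left(- \frac{1}{7}\right)^{2}} = 24 \frac{1}{\frac{1}{49}} = 24 \cdot 49 = 1176$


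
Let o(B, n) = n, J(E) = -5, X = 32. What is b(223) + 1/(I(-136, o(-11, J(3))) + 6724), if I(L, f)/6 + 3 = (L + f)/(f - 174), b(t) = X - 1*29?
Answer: 3603839/1201220 ≈ 3.0001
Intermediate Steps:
b(t) = 3 (b(t) = 32 - 1*29 = 32 - 29 = 3)
I(L, f) = -18 + 6*(L + f)/(-174 + f) (I(L, f) = -18 + 6*((L + f)/(f - 174)) = -18 + 6*((L + f)/(-174 + f)) = -18 + 6*(L + f)/(-174 + f))
b(223) + 1/(I(-136, o(-11, J(3))) + 6724) = 3 + 1/(6*(522 - 136 - 2*(-5))/(-174 - 5) + 6724) = 3 + 1/(6*(522 - 136 + 10)/(-179) + 6724) = 3 + 1/(6*(-1/179)*396 + 6724) = 3 + 1/(-2376/179 + 6724) = 3 + 1/(1201220/179) = 3 + 179/1201220 = 3603839/1201220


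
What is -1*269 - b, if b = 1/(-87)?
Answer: -23402/87 ≈ -268.99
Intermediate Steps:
b = -1/87 ≈ -0.011494
-1*269 - b = -1*269 - 1*(-1/87) = -269 + 1/87 = -23402/87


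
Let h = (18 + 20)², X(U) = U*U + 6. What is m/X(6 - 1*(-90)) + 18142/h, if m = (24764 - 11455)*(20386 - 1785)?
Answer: 44705621165/1664571 ≈ 26857.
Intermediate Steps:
X(U) = 6 + U² (X(U) = U² + 6 = 6 + U²)
m = 247560709 (m = 13309*18601 = 247560709)
h = 1444 (h = 38² = 1444)
m/X(6 - 1*(-90)) + 18142/h = 247560709/(6 + (6 - 1*(-90))²) + 18142/1444 = 247560709/(6 + (6 + 90)²) + 18142*(1/1444) = 247560709/(6 + 96²) + 9071/722 = 247560709/(6 + 9216) + 9071/722 = 247560709/9222 + 9071/722 = 44705621165/1664571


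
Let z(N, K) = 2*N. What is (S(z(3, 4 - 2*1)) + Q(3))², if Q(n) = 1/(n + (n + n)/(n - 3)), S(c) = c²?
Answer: 1296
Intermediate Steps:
Q(n) = 1/(n + 2*n/(-3 + n)) (Q(n) = 1/(n + (2*n)/(-3 + n)) = 1/(n + 2*n/(-3 + n)))
(S(z(3, 4 - 2*1)) + Q(3))² = ((2*3)² + (-3 + 3)/(3*(-1 + 3)))² = (6² + (⅓)*0/2)² = (36 + (⅓)*(½)*0)² = (36 + 0)² = 36² = 1296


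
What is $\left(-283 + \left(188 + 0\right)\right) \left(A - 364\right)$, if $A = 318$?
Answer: $4370$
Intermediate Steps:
$\left(-283 + \left(188 + 0\right)\right) \left(A - 364\right) = \left(-283 + \left(188 + 0\right)\right) \left(318 - 364\right) = \left(-283 + 188\right) \left(-46\right) = \left(-95\right) \left(-46\right) = 4370$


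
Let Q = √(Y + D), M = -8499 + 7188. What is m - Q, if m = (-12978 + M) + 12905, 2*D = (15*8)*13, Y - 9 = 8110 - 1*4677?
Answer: -1384 - √4222 ≈ -1449.0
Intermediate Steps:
Y = 3442 (Y = 9 + (8110 - 1*4677) = 9 + (8110 - 4677) = 9 + 3433 = 3442)
D = 780 (D = ((15*8)*13)/2 = (120*13)/2 = (½)*1560 = 780)
M = -1311
Q = √4222 (Q = √(3442 + 780) = √4222 ≈ 64.977)
m = -1384 (m = (-12978 - 1311) + 12905 = -14289 + 12905 = -1384)
m - Q = -1384 - √4222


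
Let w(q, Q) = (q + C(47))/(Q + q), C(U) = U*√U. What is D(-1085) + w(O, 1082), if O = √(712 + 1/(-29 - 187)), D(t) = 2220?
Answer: 561044002669/252722593 - 3102*√358422/252722593 + 71412*√7626/252722593 + 10984464*√47/252722593 ≈ 2220.3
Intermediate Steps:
C(U) = U^(3/2)
O = 11*√7626/36 (O = √(712 + 1/(-216)) = √(712 - 1/216) = √(153791/216) = 11*√7626/36 ≈ 26.683)
w(q, Q) = (q + 47*√47)/(Q + q) (w(q, Q) = (q + 47^(3/2))/(Q + q) = (q + 47*√47)/(Q + q))
D(-1085) + w(O, 1082) = 2220 + (11*√7626/36 + 47*√47)/(1082 + 11*√7626/36) = 2220 + (47*√47 + 11*√7626/36)/(1082 + 11*√7626/36)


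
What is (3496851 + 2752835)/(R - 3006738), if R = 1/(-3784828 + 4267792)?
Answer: -3018373349304/1452146211431 ≈ -2.0786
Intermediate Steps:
R = 1/482964 ≈ 2.0705e-6
(3496851 + 2752835)/(R - 3006738) = (3496851 + 2752835)/(1/482964 - 3006738) = 6249686/(-1452146211431/482964) = 6249686*(-482964/1452146211431) = -3018373349304/1452146211431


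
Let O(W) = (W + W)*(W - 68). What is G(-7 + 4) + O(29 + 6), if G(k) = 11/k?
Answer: -6941/3 ≈ -2313.7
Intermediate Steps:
O(W) = 2*W*(-68 + W) (O(W) = (2*W)*(-68 + W) = 2*W*(-68 + W))
G(-7 + 4) + O(29 + 6) = 11/(-7 + 4) + 2*(29 + 6)*(-68 + (29 + 6)) = 11/(-3) + 2*35*(-68 + 35) = 11*(-⅓) + 2*35*(-33) = -11/3 - 2310 = -6941/3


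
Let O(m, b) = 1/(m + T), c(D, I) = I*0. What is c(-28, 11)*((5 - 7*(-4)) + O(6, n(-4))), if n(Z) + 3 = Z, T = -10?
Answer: 0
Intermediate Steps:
n(Z) = -3 + Z
c(D, I) = 0
O(m, b) = 1/(-10 + m) (O(m, b) = 1/(m - 10) = 1/(-10 + m))
c(-28, 11)*((5 - 7*(-4)) + O(6, n(-4))) = 0*((5 - 7*(-4)) + 1/(-10 + 6)) = 0*((5 + 28) + 1/(-4)) = 0*(33 - 1/4) = 0*(131/4) = 0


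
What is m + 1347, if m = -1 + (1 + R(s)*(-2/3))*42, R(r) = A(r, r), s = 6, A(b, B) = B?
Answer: 1220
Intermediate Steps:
R(r) = r
m = -127 (m = -1 + (1 + 6*(-2/3))*42 = -1 + (1 - 4)*42 = -1 - 3*42 = -1 - 126 = -127)
m + 1347 = -127 + 1347 = 1220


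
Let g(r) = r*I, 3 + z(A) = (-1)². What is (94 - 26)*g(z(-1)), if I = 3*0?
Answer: 0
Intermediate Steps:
I = 0
z(A) = -2 (z(A) = -3 + (-1)² = -3 + 1 = -2)
g(r) = 0 (g(r) = r*0 = 0)
(94 - 26)*g(z(-1)) = (94 - 26)*0 = 68*0 = 0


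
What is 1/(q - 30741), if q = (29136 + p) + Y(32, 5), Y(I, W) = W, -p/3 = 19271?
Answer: -1/59413 ≈ -1.6831e-5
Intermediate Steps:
p = -57813 (p = -3*19271 = -57813)
q = -28672 (q = (29136 - 57813) + 5 = -28677 + 5 = -28672)
1/(q - 30741) = 1/(-28672 - 30741) = 1/(-59413) = -1/59413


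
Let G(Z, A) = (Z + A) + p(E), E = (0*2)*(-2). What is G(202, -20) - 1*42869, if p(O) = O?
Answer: -42687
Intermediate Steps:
E = 0 (E = 0*(-2) = 0)
G(Z, A) = A + Z (G(Z, A) = (Z + A) + 0 = (A + Z) + 0 = A + Z)
G(202, -20) - 1*42869 = (-20 + 202) - 1*42869 = 182 - 42869 = -42687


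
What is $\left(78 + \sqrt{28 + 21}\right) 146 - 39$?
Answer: $12371$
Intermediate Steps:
$\left(78 + \sqrt{28 + 21}\right) 146 - 39 = \left(78 + \sqrt{49}\right) 146 + \left(-68 + 29\right) = \left(78 + 7\right) 146 - 39 = 85 \cdot 146 - 39 = 12410 - 39 = 12371$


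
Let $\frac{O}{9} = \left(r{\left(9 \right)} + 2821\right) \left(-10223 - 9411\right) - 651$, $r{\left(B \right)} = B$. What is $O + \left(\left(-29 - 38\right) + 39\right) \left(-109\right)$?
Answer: $-500080787$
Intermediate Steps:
$O = -500083839$ ($O = 9 \left(\left(9 + 2821\right) \left(-10223 - 9411\right) - 651\right) = 9 \left(2830 \left(-19634\right) - 651\right) = 9 \left(-55564220 - 651\right) = 9 \left(-55564871\right) = -500083839$)
$O + \left(\left(-29 - 38\right) + 39\right) \left(-109\right) = -500083839 + \left(\left(-29 - 38\right) + 39\right) \left(-109\right) = -500083839 + \left(-67 + 39\right) \left(-109\right) = -500083839 - -3052 = -500083839 + 3052 = -500080787$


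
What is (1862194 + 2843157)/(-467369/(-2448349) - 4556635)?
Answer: -11520341415499/11156232278246 ≈ -1.0326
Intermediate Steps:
(1862194 + 2843157)/(-467369/(-2448349) - 4556635) = 4705351/(-467369*(-1/2448349) - 4556635) = 4705351/(467369/2448349 - 4556635) = 4705351/(-11156232278246/2448349) = 4705351*(-2448349/11156232278246) = -11520341415499/11156232278246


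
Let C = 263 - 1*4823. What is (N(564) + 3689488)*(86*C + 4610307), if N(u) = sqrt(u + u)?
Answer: 15562802738736 + 8436294*sqrt(282) ≈ 1.5563e+13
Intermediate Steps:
C = -4560 (C = 263 - 4823 = -4560)
N(u) = sqrt(2)*sqrt(u) (N(u) = sqrt(2*u) = sqrt(2)*sqrt(u))
(N(564) + 3689488)*(86*C + 4610307) = (sqrt(2)*sqrt(564) + 3689488)*(86*(-4560) + 4610307) = (sqrt(2)*(2*sqrt(141)) + 3689488)*(-392160 + 4610307) = (2*sqrt(282) + 3689488)*4218147 = (3689488 + 2*sqrt(282))*4218147 = 15562802738736 + 8436294*sqrt(282)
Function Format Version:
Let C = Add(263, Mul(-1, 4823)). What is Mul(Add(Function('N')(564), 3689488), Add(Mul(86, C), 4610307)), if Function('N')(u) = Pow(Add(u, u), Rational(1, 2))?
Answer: Add(15562802738736, Mul(8436294, Pow(282, Rational(1, 2)))) ≈ 1.5563e+13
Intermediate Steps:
C = -4560 (C = Add(263, -4823) = -4560)
Function('N')(u) = Mul(Pow(2, Rational(1, 2)), Pow(u, Rational(1, 2))) (Function('N')(u) = Pow(Mul(2, u), Rational(1, 2)) = Mul(Pow(2, Rational(1, 2)), Pow(u, Rational(1, 2))))
Mul(Add(Function('N')(564), 3689488), Add(Mul(86, C), 4610307)) = Mul(Add(Mul(Pow(2, Rational(1, 2)), Pow(564, Rational(1, 2))), 3689488), Add(Mul(86, -4560), 4610307)) = Mul(Add(Mul(Pow(2, Rational(1, 2)), Mul(2, Pow(141, Rational(1, 2)))), 3689488), Add(-392160, 4610307)) = Mul(Add(Mul(2, Pow(282, Rational(1, 2))), 3689488), 4218147) = Mul(Add(3689488, Mul(2, Pow(282, Rational(1, 2)))), 4218147) = Add(15562802738736, Mul(8436294, Pow(282, Rational(1, 2))))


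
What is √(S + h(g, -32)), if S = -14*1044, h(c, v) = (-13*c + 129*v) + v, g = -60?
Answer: 2*I*√4499 ≈ 134.15*I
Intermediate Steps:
h(c, v) = -13*c + 130*v
S = -14616
√(S + h(g, -32)) = √(-14616 + (-13*(-60) + 130*(-32))) = √(-14616 + (780 - 4160)) = √(-14616 - 3380) = √(-17996) = 2*I*√4499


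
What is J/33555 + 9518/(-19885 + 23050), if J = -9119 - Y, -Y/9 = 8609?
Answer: 35716148/7080105 ≈ 5.0446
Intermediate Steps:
Y = -77481 (Y = -9*8609 = -77481)
J = 68362 (J = -9119 - 1*(-77481) = -9119 + 77481 = 68362)
J/33555 + 9518/(-19885 + 23050) = 68362/33555 + 9518/(-19885 + 23050) = 68362*(1/33555) + 9518/3165 = 68362/33555 + 9518*(1/3165) = 68362/33555 + 9518/3165 = 35716148/7080105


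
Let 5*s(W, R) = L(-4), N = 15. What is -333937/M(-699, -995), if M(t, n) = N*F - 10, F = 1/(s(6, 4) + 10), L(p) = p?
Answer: 15361102/385 ≈ 39899.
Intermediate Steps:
s(W, R) = -⅘ (s(W, R) = (⅕)*(-4) = -⅘)
F = 5/46 (F = 1/(-⅘ + 10) = 1/(46/5) = 5/46 ≈ 0.10870)
M(t, n) = -385/46 (M(t, n) = 15*(5/46) - 10 = 75/46 - 10 = -385/46)
-333937/M(-699, -995) = -333937/(-385/46) = -333937*(-46/385) = 15361102/385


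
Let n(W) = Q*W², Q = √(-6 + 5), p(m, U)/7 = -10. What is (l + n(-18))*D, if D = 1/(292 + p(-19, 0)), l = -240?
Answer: -40/37 + 54*I/37 ≈ -1.0811 + 1.4595*I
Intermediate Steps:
p(m, U) = -70 (p(m, U) = 7*(-10) = -70)
Q = I (Q = √(-1) = I ≈ 1.0*I)
D = 1/222 (D = 1/(292 - 70) = 1/222 ≈ 0.0045045)
n(W) = I*W²
(l + n(-18))*D = (-240 + I*(-18)²)*(1/222) = (-240 + I*324)*(1/222) = (-240 + 324*I)*(1/222) = -40/37 + 54*I/37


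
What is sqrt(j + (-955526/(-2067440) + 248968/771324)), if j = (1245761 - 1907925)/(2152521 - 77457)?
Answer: 13*sqrt(22743630922137537957457871090)/2872425517831420 ≈ 0.68253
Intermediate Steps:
j = -165541/518766 (j = -662164/2075064 = -662164*1/2075064 = -165541/518766 ≈ -0.31911)
sqrt(j + (-955526/(-2067440) + 248968/771324)) = sqrt(-165541/518766 + (-955526/(-2067440) + 248968/771324)) = sqrt(-165541/518766 + (-955526*(-1/2067440) + 248968*(1/771324))) = sqrt(-165541/518766 + (477763/1033720 + 62242/192831)) = sqrt(-165541/518766 + 156468317293/199333261320) = sqrt(2676256426480351/5744851035662840) = 13*sqrt(22743630922137537957457871090)/2872425517831420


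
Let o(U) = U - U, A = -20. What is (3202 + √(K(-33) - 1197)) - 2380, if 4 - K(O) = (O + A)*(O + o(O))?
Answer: 822 + I*√2942 ≈ 822.0 + 54.24*I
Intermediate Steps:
o(U) = 0
K(O) = 4 - O*(-20 + O) (K(O) = 4 - (O - 20)*(O + 0) = 4 - (-20 + O)*O = 4 - O*(-20 + O))
(3202 + √(K(-33) - 1197)) - 2380 = (3202 + √((4 - 1*(-33)² + 20*(-33)) - 1197)) - 2380 = (3202 + √((4 - 1*1089 - 660) - 1197)) - 2380 = (3202 + √((4 - 1089 - 660) - 1197)) - 2380 = (3202 + √(-1745 - 1197)) - 2380 = (3202 + √(-2942)) - 2380 = (3202 + I*√2942) - 2380 = 822 + I*√2942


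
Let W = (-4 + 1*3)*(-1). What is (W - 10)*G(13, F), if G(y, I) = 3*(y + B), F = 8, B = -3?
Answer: -270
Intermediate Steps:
W = 1 (W = (-4 + 3)*(-1) = -1*(-1) = 1)
G(y, I) = -9 + 3*y (G(y, I) = 3*(y - 3) = 3*(-3 + y) = -9 + 3*y)
(W - 10)*G(13, F) = (1 - 10)*(-9 + 3*13) = -9*(-9 + 39) = -9*30 = -270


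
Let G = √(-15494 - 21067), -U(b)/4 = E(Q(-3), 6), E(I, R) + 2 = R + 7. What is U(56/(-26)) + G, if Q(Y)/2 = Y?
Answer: -44 + I*√36561 ≈ -44.0 + 191.21*I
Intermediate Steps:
Q(Y) = 2*Y
E(I, R) = 5 + R (E(I, R) = -2 + (R + 7) = -2 + (7 + R) = 5 + R)
U(b) = -44 (U(b) = -4*(5 + 6) = -4*11 = -44)
G = I*√36561 (G = √(-36561) = I*√36561 ≈ 191.21*I)
U(56/(-26)) + G = -44 + I*√36561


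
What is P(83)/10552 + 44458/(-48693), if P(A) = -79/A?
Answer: -38940874475/42646108488 ≈ -0.91312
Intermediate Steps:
P(83)/10552 + 44458/(-48693) = -79/83/10552 + 44458/(-48693) = -79*1/83*(1/10552) + 44458*(-1/48693) = -79/83*1/10552 - 44458/48693 = -79/875816 - 44458/48693 = -38940874475/42646108488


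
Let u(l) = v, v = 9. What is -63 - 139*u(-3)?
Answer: -1314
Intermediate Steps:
u(l) = 9
-63 - 139*u(-3) = -63 - 139*9 = -63 - 1251 = -1314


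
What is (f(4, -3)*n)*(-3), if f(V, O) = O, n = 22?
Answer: 198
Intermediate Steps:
(f(4, -3)*n)*(-3) = -3*22*(-3) = -66*(-3) = 198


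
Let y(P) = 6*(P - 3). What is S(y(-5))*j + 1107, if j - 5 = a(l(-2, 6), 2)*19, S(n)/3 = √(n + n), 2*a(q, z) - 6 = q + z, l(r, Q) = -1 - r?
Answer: 1107 + 1086*I*√6 ≈ 1107.0 + 2660.1*I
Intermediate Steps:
a(q, z) = 3 + q/2 + z/2 (a(q, z) = 3 + (q + z)/2 = 3 + (q/2 + z/2) = 3 + q/2 + z/2)
y(P) = -18 + 6*P (y(P) = 6*(-3 + P) = -18 + 6*P)
S(n) = 3*√2*√n (S(n) = 3*√(n + n) = 3*√(2*n) = 3*(√2*√n) = 3*√2*√n)
j = 181/2 (j = 5 + (3 + (-1 - 1*(-2))/2 + (½)*2)*19 = 5 + (3 + (-1 + 2)/2 + 1)*19 = 5 + (3 + (½)*1 + 1)*19 = 5 + (3 + ½ + 1)*19 = 5 + (9/2)*19 = 5 + 171/2 = 181/2 ≈ 90.500)
S(y(-5))*j + 1107 = (3*√2*√(-18 + 6*(-5)))*(181/2) + 1107 = (3*√2*√(-18 - 30))*(181/2) + 1107 = (3*√2*√(-48))*(181/2) + 1107 = (3*√2*(4*I*√3))*(181/2) + 1107 = (12*I*√6)*(181/2) + 1107 = 1086*I*√6 + 1107 = 1107 + 1086*I*√6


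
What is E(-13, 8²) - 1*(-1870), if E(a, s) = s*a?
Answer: 1038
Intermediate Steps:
E(a, s) = a*s
E(-13, 8²) - 1*(-1870) = -13*8² - 1*(-1870) = -13*64 + 1870 = -832 + 1870 = 1038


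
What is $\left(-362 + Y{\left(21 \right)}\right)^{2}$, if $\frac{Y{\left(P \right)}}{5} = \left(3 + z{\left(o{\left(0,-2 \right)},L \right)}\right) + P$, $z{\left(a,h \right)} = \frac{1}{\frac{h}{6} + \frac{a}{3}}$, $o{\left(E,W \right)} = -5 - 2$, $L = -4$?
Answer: $\frac{534361}{9} \approx 59373.0$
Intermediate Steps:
$o{\left(E,W \right)} = -7$ ($o{\left(E,W \right)} = -5 - 2 = -7$)
$z{\left(a,h \right)} = \frac{1}{\frac{a}{3} + \frac{h}{6}}$ ($z{\left(a,h \right)} = \frac{1}{h \frac{1}{6} + a \frac{1}{3}} = \frac{1}{\frac{h}{6} + \frac{a}{3}} = \frac{1}{\frac{a}{3} + \frac{h}{6}}$)
$Y{\left(P \right)} = \frac{40}{3} + 5 P$ ($Y{\left(P \right)} = 5 \left(\left(3 + \frac{6}{-4 + 2 \left(-7\right)}\right) + P\right) = 5 \left(\left(3 + \frac{6}{-4 - 14}\right) + P\right) = 5 \left(\left(3 + \frac{6}{-18}\right) + P\right) = 5 \left(\left(3 + 6 \left(- \frac{1}{18}\right)\right) + P\right) = 5 \left(\left(3 - \frac{1}{3}\right) + P\right) = 5 \left(\frac{8}{3} + P\right) = \frac{40}{3} + 5 P$)
$\left(-362 + Y{\left(21 \right)}\right)^{2} = \left(-362 + \left(\frac{40}{3} + 5 \cdot 21\right)\right)^{2} = \left(-362 + \left(\frac{40}{3} + 105\right)\right)^{2} = \left(-362 + \frac{355}{3}\right)^{2} = \left(- \frac{731}{3}\right)^{2} = \frac{534361}{9}$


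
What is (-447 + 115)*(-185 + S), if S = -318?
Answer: 166996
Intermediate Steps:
(-447 + 115)*(-185 + S) = (-447 + 115)*(-185 - 318) = -332*(-503) = 166996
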